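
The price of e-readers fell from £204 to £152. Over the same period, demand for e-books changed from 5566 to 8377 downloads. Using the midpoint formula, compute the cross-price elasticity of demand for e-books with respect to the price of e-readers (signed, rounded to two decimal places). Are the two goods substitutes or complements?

%ΔQ_{e-books} = (8377 − 5566)/avg = 2811/6971.5 = 0.403213…
%ΔP_{e-readers} = (152 − 204)/avg = -52/178 = -0.292134…
E_cross = (2811/6971.5) / (-52/178) = -1.3802…
E_cross < 0 ⇒ the goods are complements.

-1.38; complements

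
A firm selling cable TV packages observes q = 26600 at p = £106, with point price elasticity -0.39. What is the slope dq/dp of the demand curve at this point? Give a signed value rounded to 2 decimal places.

Ed = (dq/dp)·(p/q) ⇒ dq/dp = Ed·q/p = (-0.39)·26600/106 = -97.8679…

-97.87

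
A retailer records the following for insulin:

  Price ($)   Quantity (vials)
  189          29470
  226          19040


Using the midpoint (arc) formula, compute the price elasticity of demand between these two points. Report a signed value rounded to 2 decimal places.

%ΔQ = (19040 − 29470) / [(29470 + 19040)/2] = -10430/24255 = -0.430014…
%ΔP = (226 − 189) / [(189 + 226)/2] = 37/207.5 = 0.178313…
Arc Ed = %ΔQ / %ΔP = (-10430/24255) / (37/207.5) = -2.4115…

-2.41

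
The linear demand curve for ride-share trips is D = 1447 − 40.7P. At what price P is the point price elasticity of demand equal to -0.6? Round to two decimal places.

Ed = −40.7P/(1447 − 40.7P). Set this equal to -0.6:
40.7P = 0.6·(1447 − 40.7P) ⇒ 40.7P(1 + 0.6) = 0.6·1447
P = 0.6·1447 / (40.7·1.6) = 13.3323…

13.33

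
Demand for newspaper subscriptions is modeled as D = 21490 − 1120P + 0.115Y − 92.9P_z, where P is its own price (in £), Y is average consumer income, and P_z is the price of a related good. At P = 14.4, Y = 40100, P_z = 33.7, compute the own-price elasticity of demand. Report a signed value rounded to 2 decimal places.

-2.36

At the given values, D = 21490 − 1120(14.4) + 0.115(40100) − 92.9(33.7) = 6842.77.
∂D/∂P = −1120.
E = (-1120) × (14.4/6842.77) = -2.3569…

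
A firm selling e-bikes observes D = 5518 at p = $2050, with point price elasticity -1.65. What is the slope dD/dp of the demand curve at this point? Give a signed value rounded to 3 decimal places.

Ed = (dD/dp)·(p/D) ⇒ dD/dp = Ed·D/p = (-1.65)·5518/2050 = -4.44131…

-4.441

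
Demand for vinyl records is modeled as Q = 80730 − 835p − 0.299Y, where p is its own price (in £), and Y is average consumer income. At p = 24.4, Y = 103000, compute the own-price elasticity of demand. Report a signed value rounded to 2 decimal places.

At the given values, Q = 80730 − 835(24.4) − 0.299(103000) = 29559.
∂Q/∂p = −835.
E = (-835) × (24.4/29559) = -0.6892…

-0.69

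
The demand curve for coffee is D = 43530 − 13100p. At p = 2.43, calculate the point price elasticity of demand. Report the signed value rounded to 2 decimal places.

-2.72

dD/dp = −13100. At p = 2.43, D = 43530 − 13100(2.43) = 11697.
Ed = (dD/dp)·(p/D) = −13100 × (2.43/11697) = -2.7214…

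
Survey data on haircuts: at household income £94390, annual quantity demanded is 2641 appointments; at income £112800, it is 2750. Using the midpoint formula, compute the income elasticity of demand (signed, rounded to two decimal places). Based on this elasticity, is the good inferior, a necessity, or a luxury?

%ΔQ = (2750 − 2641)/[( 2641 + 2750)/2] = 109/2695.5 = 0.040437…
%ΔIncome = (112800 − 94390)/[( 94390 + 112800)/2] = 18410/103595 = 0.177711…
E_income = (109/2695.5) / (18410/103595) = 0.2275…
0 < E_income < 1 ⇒ normal good, necessity.

0.23; necessity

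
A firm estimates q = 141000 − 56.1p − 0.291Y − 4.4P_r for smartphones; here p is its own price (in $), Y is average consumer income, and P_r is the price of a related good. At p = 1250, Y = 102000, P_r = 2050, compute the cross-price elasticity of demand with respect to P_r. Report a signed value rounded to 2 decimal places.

At the given values, q = 141000 − 56.1(1250) − 0.291(102000) − 4.4(2050) = 32173.
∂q/∂P_r = -4.4.
E = (-4.4) × (2050/32173) = -0.2803…

-0.28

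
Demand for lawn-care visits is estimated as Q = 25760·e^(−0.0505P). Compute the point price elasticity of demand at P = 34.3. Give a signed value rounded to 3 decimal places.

dQ/dP = −0.0505·Q = -230.13. At P = 34.3, Q = 4557.04.
Ed = (dQ/dP)·(P/Q) = (-230.13) × (34.3/4557.04) = -1.73215

-1.732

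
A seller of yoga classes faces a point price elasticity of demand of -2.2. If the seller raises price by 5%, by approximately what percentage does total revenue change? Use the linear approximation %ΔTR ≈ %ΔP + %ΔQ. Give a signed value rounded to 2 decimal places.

%ΔQ ≈ Ed × %ΔP = (-2.2) × (+5%) = -11.0000%
%ΔTR ≈ %ΔP + %ΔQ = (+5%) + (-11.0000%) = -6.0000%

-6.00%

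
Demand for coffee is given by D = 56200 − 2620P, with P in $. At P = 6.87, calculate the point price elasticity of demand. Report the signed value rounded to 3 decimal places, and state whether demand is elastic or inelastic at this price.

-0.471; inelastic

dD/dP = −2620. At P = 6.87, D = 56200 − 2620(6.87) = 38200.6.
Ed = (dD/dP)·(P/D) = −2620 × (6.87/38200.6) = -0.47118…
|Ed| = 0.471 < 1, so demand is inelastic.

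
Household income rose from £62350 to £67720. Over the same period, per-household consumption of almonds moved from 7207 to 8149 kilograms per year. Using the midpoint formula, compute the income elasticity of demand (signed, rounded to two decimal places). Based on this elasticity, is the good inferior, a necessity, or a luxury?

%ΔQ = (8149 − 7207)/[( 7207 + 8149)/2] = 942/7678 = 0.122688…
%ΔIncome = (67720 − 62350)/[( 62350 + 67720)/2] = 5370/65035 = 0.082570…
E_income = (942/7678) / (5370/65035) = 1.4858…
E_income > 1 ⇒ normal good, luxury.

1.49; luxury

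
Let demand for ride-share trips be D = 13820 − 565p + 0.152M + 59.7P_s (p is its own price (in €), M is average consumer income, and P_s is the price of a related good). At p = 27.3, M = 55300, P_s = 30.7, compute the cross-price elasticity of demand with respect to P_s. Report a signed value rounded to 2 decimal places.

At the given values, D = 13820 − 565(27.3) + 0.152(55300) + 59.7(30.7) = 8633.89.
∂D/∂P_s = 59.7.
E = (59.7) × (30.7/8633.89) = 0.2122…

0.21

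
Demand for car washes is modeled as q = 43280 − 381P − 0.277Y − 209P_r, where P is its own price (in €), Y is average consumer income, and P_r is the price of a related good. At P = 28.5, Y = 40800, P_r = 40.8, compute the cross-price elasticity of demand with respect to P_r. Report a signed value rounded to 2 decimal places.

-0.68

At the given values, q = 43280 − 381(28.5) − 0.277(40800) − 209(40.8) = 12592.7.
∂q/∂P_r = -209.
E = (-209) × (40.8/12592.7) = -0.6771…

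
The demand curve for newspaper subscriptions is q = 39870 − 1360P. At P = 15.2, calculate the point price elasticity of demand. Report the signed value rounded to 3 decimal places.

dq/dP = −1360. At P = 15.2, q = 39870 − 1360(15.2) = 19198.
Ed = (dq/dP)·(P/q) = −1360 × (15.2/19198) = -1.07677…

-1.077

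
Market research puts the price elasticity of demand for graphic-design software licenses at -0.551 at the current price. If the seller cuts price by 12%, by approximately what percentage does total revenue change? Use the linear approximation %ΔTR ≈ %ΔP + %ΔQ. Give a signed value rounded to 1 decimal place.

%ΔQ ≈ Ed × %ΔP = (-0.551) × (-12%) = +6.6120%
%ΔTR ≈ %ΔP + %ΔQ = (-12%) + (+6.6120%) = -5.3880%

-5.4%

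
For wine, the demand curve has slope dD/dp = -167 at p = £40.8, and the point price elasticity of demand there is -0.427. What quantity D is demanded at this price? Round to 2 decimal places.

Ed = (dD/dp)·(p/D) ⇒ D = (dD/dp)·p/Ed = (-167)·40.8/(-0.427) = 15956.9086…

15956.91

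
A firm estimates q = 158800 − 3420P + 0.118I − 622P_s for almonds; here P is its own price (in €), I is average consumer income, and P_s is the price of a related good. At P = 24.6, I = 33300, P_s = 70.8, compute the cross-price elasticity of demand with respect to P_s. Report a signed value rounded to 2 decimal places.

-1.27

At the given values, q = 158800 − 3420(24.6) + 0.118(33300) − 622(70.8) = 34559.8.
∂q/∂P_s = -622.
E = (-622) × (70.8/34559.8) = -1.2742…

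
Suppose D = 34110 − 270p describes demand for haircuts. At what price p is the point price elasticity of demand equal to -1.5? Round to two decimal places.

Ed = −270p/(34110 − 270p). Set this equal to -1.5:
270p = 1.5·(34110 − 270p) ⇒ 270p(1 + 1.5) = 1.5·34110
p = 1.5·34110 / (270·2.5) = 75.8

75.80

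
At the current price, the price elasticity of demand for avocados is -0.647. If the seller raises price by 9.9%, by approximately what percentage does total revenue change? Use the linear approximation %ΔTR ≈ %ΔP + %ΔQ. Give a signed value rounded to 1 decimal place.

%ΔQ ≈ Ed × %ΔP = (-0.647) × (+9.9%) = -6.4053%
%ΔTR ≈ %ΔP + %ΔQ = (+9.9%) + (-6.4053%) = +3.4947%

+3.5%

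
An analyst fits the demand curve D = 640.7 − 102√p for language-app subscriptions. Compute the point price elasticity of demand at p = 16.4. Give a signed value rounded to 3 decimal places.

dD/dp = −102/(2√p) = -12.5936. At p = 16.4, D = 227.631.
Ed = (dD/dp)·(p/D) = (-12.5936) × (16.4/227.631) = -0.90731…

-0.907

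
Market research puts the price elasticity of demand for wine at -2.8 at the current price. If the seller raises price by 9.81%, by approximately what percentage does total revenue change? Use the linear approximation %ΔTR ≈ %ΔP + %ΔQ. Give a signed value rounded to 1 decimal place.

-17.7%

%ΔQ ≈ Ed × %ΔP = (-2.8) × (+9.81%) = -27.4680%
%ΔTR ≈ %ΔP + %ΔQ = (+9.81%) + (-27.4680%) = -17.6580%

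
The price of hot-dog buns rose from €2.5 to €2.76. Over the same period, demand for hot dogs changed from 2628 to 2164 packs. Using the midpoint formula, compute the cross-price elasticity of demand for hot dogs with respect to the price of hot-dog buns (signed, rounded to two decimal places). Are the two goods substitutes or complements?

%ΔQ_{hot dogs} = (2164 − 2628)/avg = -464/2396 = -0.193656…
%ΔP_{hot-dog buns} = (2.76 − 2.5)/avg = 0.26/2.63 = 0.098859…
E_cross = (-464/2396) / (0.26/2.63) = -1.9589…
E_cross < 0 ⇒ the goods are complements.

-1.96; complements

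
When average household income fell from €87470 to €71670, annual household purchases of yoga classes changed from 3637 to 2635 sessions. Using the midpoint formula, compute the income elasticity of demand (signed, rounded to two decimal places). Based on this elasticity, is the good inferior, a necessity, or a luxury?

1.61; luxury

%ΔQ = (2635 − 3637)/[( 3637 + 2635)/2] = -1002/3136 = -0.319515…
%ΔIncome = (71670 − 87470)/[( 87470 + 71670)/2] = -15800/79570 = -0.198567…
E_income = (-1002/3136) / (-15800/79570) = 1.6091…
E_income > 1 ⇒ normal good, luxury.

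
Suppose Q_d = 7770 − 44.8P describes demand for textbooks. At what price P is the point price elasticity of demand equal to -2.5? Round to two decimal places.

123.88

Ed = −44.8P/(7770 − 44.8P). Set this equal to -2.5:
44.8P = 2.5·(7770 − 44.8P) ⇒ 44.8P(1 + 2.5) = 2.5·7770
P = 2.5·7770 / (44.8·3.5) = 123.8839…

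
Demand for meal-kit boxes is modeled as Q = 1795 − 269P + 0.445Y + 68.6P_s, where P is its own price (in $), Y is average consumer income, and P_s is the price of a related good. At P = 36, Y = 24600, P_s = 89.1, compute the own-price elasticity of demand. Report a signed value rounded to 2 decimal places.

At the given values, Q = 1795 − 269(36) + 0.445(24600) + 68.6(89.1) = 9170.26.
∂Q/∂P = −269.
E = (-269) × (36/9170.26) = -1.0560…

-1.06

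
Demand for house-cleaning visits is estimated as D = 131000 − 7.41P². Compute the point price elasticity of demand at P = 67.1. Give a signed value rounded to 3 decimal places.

-0.683

dD/dP = −2·7.41·P = -994.422. At P = 67.1, D = 97637.1419.
Ed = (dD/dP)·(P/D) = (-994.422) × (67.1/97637.1419) = -0.68340…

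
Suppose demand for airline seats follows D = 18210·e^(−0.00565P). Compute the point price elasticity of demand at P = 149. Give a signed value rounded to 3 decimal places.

-0.842

dD/dP = −0.00565·D = -44.3351. At P = 149, D = 7846.92.
Ed = (dD/dP)·(P/D) = (-44.3351) × (149/7846.92) = -0.84185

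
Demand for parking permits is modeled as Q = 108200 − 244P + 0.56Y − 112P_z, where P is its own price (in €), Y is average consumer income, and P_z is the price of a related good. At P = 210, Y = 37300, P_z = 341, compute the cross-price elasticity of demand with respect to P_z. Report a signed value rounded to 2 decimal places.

At the given values, Q = 108200 − 244(210) + 0.56(37300) − 112(341) = 39656.
∂Q/∂P_z = -112.
E = (-112) × (341/39656) = -0.9630…

-0.96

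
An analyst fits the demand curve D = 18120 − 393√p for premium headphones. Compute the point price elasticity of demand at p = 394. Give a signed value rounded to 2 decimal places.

dD/dp = −393/(2√p) = -9.89953. At p = 394, D = 10319.2.
Ed = (dD/dp)·(p/D) = (-9.89953) × (394/10319.2) = -0.3779…

-0.38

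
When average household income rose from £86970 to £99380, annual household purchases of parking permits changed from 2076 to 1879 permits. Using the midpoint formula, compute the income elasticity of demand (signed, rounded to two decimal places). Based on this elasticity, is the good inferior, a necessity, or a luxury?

%ΔQ = (1879 − 2076)/[( 2076 + 1879)/2] = -197/1977.5 = -0.099620…
%ΔIncome = (99380 − 86970)/[( 86970 + 99380)/2] = 12410/93175 = 0.133190…
E_income = (-197/1977.5) / (12410/93175) = -0.7479…
E_income < 0 ⇒ inferior good.

-0.75; inferior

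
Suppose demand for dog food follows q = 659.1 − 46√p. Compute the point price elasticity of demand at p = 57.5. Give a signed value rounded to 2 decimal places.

dq/dp = −46/(2√p) = -3.03315. At p = 57.5, q = 310.288.
Ed = (dq/dp)·(p/q) = (-3.03315) × (57.5/310.288) = -0.5620…

-0.56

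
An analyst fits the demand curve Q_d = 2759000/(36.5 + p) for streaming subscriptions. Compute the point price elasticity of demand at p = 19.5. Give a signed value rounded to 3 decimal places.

dQ_d/dp = −2759000/(36.5 + p)² = -879.783. At p = 19.5, Q_d = 49267.9.
Ed = (dQ_d/dp)·(p/Q_d) = (-879.783) × (19.5/49267.9) = -0.34821…

-0.348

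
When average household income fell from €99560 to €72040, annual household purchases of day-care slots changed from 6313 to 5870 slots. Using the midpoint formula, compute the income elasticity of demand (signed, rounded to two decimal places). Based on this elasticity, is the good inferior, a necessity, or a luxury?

0.23; necessity

%ΔQ = (5870 − 6313)/[( 6313 + 5870)/2] = -443/6091.5 = -0.072724…
%ΔIncome = (72040 − 99560)/[( 99560 + 72040)/2] = -27520/85800 = -0.320745…
E_income = (-443/6091.5) / (-27520/85800) = 0.2267…
0 < E_income < 1 ⇒ normal good, necessity.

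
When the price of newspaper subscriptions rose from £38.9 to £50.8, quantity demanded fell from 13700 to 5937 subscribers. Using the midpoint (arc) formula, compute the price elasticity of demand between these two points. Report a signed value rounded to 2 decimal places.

%ΔQ = (5937 − 13700) / [(13700 + 5937)/2] = -7763/9818.5 = -0.790650…
%ΔP = (50.8 − 38.9) / [(38.9 + 50.8)/2] = 11.9/44.85 = 0.265328…
Arc Ed = %ΔQ / %ΔP = (-7763/9818.5) / (11.9/44.85) = -2.9798…

-2.98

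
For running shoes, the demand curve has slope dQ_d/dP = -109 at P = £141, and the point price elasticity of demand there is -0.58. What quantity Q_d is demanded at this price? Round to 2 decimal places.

26498.28

Ed = (dQ_d/dP)·(P/Q_d) ⇒ Q_d = (dQ_d/dP)·P/Ed = (-109)·141/(-0.58) = 26498.2758…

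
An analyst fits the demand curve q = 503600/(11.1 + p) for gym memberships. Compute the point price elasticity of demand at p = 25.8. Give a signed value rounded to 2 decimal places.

dq/dp = −503600/(11.1 + p)² = -369.856. At p = 25.8, q = 13647.7.
Ed = (dq/dp)·(p/q) = (-369.856) × (25.8/13647.7) = -0.6991…

-0.70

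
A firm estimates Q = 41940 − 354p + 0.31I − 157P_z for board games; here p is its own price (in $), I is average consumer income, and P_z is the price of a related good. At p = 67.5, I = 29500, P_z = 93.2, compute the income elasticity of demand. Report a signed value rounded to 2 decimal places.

0.73

At the given values, Q = 41940 − 354(67.5) + 0.31(29500) − 157(93.2) = 12557.6.
∂Q/∂I = 0.31.
E = (0.31) × (29500/12557.6) = 0.7282…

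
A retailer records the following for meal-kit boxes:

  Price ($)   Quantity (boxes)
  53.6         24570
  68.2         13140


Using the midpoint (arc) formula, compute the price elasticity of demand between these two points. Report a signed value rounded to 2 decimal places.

%ΔQ = (13140 − 24570) / [(24570 + 13140)/2] = -11430/18855 = -0.606205…
%ΔP = (68.2 − 53.6) / [(53.6 + 68.2)/2] = 14.6/60.9 = 0.239737…
Arc Ed = %ΔQ / %ΔP = (-11430/18855) / (14.6/60.9) = -2.5286…

-2.53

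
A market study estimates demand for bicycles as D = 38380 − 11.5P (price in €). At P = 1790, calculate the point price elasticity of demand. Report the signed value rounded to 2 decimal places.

-1.16

dD/dP = −11.5. At P = 1790, D = 38380 − 11.5(1790) = 17795.
Ed = (dD/dP)·(P/D) = −11.5 × (1790/17795) = -1.1567…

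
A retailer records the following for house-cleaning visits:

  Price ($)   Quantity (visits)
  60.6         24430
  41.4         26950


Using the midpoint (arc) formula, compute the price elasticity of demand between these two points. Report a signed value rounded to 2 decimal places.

-0.26

%ΔQ = (26950 − 24430) / [(24430 + 26950)/2] = 2520/25690 = 0.098092…
%ΔP = (41.4 − 60.6) / [(60.6 + 41.4)/2] = -19.2/51 = -0.376470…
Arc Ed = %ΔQ / %ΔP = (2520/25690) / (-19.2/51) = -0.2605…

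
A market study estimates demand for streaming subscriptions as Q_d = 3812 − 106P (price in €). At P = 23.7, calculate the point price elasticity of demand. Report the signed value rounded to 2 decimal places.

-1.93

dQ_d/dP = −106. At P = 23.7, Q_d = 3812 − 106(23.7) = 1299.8.
Ed = (dQ_d/dP)·(P/Q_d) = −106 × (23.7/1299.8) = -1.9327…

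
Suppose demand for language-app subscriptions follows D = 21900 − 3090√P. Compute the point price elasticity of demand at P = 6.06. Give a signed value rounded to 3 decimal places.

-0.266

dD/dP = −3090/(2√P) = -627.613. At P = 6.06, D = 14293.3.
Ed = (dD/dP)·(P/D) = (-627.613) × (6.06/14293.3) = -0.26609…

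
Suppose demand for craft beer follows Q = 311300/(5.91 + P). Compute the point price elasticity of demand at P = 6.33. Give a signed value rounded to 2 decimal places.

-0.52

dQ/dP = −311300/(5.91 + P)² = -2077.86. At P = 6.33, Q = 25433.
Ed = (dQ/dP)·(P/Q) = (-2077.86) × (6.33/25433) = -0.5171…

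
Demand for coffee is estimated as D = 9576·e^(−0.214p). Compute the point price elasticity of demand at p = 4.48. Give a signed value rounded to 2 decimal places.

-0.96

dD/dp = −0.214·D = -785.654. At p = 4.48, D = 3671.28.
Ed = (dD/dp)·(p/D) = (-785.654) × (4.48/3671.28) = -0.9587…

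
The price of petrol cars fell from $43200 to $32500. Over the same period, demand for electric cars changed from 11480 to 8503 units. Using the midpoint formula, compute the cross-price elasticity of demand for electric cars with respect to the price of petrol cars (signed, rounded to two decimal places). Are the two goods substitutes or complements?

%ΔQ_{electric cars} = (8503 − 11480)/avg = -2977/9991.5 = -0.297953…
%ΔP_{petrol cars} = (32500 − 43200)/avg = -10700/37850 = -0.282694…
E_cross = (-2977/9991.5) / (-10700/37850) = 1.0539…
E_cross > 0 ⇒ the goods are substitutes.

1.05; substitutes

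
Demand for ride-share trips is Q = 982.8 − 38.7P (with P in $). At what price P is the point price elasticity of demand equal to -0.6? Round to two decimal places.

9.52

Ed = −38.7P/(982.8 − 38.7P). Set this equal to -0.6:
38.7P = 0.6·(982.8 − 38.7P) ⇒ 38.7P(1 + 0.6) = 0.6·982.8
P = 0.6·982.8 / (38.7·1.6) = 9.5232…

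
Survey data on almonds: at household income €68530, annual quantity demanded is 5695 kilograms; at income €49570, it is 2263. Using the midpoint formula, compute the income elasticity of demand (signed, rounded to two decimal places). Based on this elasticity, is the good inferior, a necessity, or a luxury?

2.69; luxury

%ΔQ = (2263 − 5695)/[( 5695 + 2263)/2] = -3432/3979 = -0.862528…
%ΔIncome = (49570 − 68530)/[( 68530 + 49570)/2] = -18960/59050 = -0.321083…
E_income = (-3432/3979) / (-18960/59050) = 2.6863…
E_income > 1 ⇒ normal good, luxury.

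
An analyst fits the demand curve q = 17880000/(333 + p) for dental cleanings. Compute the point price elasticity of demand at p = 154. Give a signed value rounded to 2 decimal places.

dq/dp = −17880000/(333 + p)² = -75.3893. At p = 154, q = 36714.6.
Ed = (dq/dp)·(p/q) = (-75.3893) × (154/36714.6) = -0.3162…

-0.32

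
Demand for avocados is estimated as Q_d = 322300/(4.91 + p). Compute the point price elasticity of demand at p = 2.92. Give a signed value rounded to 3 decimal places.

-0.373

dQ_d/dp = −322300/(4.91 + p)² = -5256.99. At p = 2.92, Q_d = 41162.2.
Ed = (dQ_d/dp)·(p/Q_d) = (-5256.99) × (2.92/41162.2) = -0.37292…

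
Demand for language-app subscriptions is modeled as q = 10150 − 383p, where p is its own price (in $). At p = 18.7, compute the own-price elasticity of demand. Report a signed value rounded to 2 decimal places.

-2.40

At the given values, q = 10150 − 383(18.7) = 2987.9.
∂q/∂p = −383.
E = (-383) × (18.7/2987.9) = -2.3970…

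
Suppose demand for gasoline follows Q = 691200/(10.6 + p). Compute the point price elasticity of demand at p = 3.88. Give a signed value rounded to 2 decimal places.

dQ/dp = −691200/(10.6 + p)² = -3296.6. At p = 3.88, Q = 47734.8.
Ed = (dQ/dp)·(p/Q) = (-3296.6) × (3.88/47734.8) = -0.2679…

-0.27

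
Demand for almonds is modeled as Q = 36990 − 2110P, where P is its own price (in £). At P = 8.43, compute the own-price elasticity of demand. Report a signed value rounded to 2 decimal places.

-0.93

At the given values, Q = 36990 − 2110(8.43) = 19202.7.
∂Q/∂P = −2110.
E = (-2110) × (8.43/19202.7) = -0.9262…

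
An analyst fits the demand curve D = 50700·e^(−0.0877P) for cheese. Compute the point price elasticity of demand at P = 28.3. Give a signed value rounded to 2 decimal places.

dD/dP = −0.0877·D = -371.645. At P = 28.3, D = 4237.68.
Ed = (dD/dP)·(P/D) = (-371.645) × (28.3/4237.68) = -2.4819…

-2.48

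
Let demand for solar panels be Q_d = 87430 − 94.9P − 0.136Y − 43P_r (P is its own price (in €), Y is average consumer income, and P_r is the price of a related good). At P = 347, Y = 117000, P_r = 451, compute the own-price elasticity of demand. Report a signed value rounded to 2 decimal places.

-1.72

At the given values, Q_d = 87430 − 94.9(347) − 0.136(117000) − 43(451) = 19194.7.
∂Q_d/∂P = −94.9.
E = (-94.9) × (347/19194.7) = -1.7155…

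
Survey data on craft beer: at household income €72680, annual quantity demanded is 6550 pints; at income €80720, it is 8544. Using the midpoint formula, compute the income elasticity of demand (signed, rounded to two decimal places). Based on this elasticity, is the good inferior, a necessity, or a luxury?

2.52; luxury

%ΔQ = (8544 − 6550)/[( 6550 + 8544)/2] = 1994/7547 = 0.264210…
%ΔIncome = (80720 − 72680)/[( 72680 + 80720)/2] = 8040/76700 = 0.104823…
E_income = (1994/7547) / (8040/76700) = 2.5205…
E_income > 1 ⇒ normal good, luxury.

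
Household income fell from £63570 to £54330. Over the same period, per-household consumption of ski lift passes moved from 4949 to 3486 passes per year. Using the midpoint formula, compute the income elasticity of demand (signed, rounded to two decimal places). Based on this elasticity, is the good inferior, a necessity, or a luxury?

2.21; luxury

%ΔQ = (3486 − 4949)/[( 4949 + 3486)/2] = -1463/4217.5 = -0.346887…
%ΔIncome = (54330 − 63570)/[( 63570 + 54330)/2] = -9240/58950 = -0.156743…
E_income = (-1463/4217.5) / (-9240/58950) = 2.2131…
E_income > 1 ⇒ normal good, luxury.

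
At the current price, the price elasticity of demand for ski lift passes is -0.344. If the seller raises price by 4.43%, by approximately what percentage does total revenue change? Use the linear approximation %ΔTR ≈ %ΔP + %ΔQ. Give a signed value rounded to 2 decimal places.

+2.91%

%ΔQ ≈ Ed × %ΔP = (-0.344) × (+4.43%) = -1.5239%
%ΔTR ≈ %ΔP + %ΔQ = (+4.43%) + (-1.5239%) = +2.9061%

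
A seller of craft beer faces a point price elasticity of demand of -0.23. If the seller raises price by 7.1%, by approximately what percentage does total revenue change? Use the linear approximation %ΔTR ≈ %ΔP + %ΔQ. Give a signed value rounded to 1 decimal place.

%ΔQ ≈ Ed × %ΔP = (-0.23) × (+7.1%) = -1.6330%
%ΔTR ≈ %ΔP + %ΔQ = (+7.1%) + (-1.6330%) = +5.4670%

+5.5%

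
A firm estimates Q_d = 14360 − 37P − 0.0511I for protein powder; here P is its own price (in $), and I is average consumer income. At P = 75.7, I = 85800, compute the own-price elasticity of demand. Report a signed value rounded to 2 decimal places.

At the given values, Q_d = 14360 − 37(75.7) − 0.0511(85800) = 7174.72.
∂Q_d/∂P = −37.
E = (-37) × (75.7/7174.72) = -0.3903…

-0.39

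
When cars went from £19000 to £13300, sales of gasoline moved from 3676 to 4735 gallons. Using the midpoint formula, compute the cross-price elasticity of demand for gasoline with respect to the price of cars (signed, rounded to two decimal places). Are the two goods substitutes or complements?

-0.71; complements

%ΔQ_{gasoline} = (4735 − 3676)/avg = 1059/4205.5 = 0.251813…
%ΔP_{cars} = (13300 − 19000)/avg = -5700/16150 = -0.352941…
E_cross = (1059/4205.5) / (-5700/16150) = -0.7134…
E_cross < 0 ⇒ the goods are complements.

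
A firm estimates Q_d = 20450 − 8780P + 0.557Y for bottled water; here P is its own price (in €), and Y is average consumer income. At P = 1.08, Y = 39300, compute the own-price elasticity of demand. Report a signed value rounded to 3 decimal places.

At the given values, Q_d = 20450 − 8780(1.08) + 0.557(39300) = 32857.7.
∂Q_d/∂P = −8780.
E = (-8780) × (1.08/32857.7) = -0.28858…

-0.289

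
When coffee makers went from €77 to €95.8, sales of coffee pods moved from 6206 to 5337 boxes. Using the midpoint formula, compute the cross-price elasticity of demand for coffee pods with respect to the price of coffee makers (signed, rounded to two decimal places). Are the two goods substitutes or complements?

-0.69; complements

%ΔQ_{coffee pods} = (5337 − 6206)/avg = -869/5771.5 = -0.150567…
%ΔP_{coffee makers} = (95.8 − 77)/avg = 18.8/86.4 = 0.217592…
E_cross = (-869/5771.5) / (18.8/86.4) = -0.6919…
E_cross < 0 ⇒ the goods are complements.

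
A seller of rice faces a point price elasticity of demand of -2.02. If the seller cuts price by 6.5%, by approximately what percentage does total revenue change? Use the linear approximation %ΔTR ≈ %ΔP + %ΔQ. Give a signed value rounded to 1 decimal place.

+6.6%

%ΔQ ≈ Ed × %ΔP = (-2.02) × (-6.5%) = +13.1300%
%ΔTR ≈ %ΔP + %ΔQ = (-6.5%) + (+13.1300%) = +6.6300%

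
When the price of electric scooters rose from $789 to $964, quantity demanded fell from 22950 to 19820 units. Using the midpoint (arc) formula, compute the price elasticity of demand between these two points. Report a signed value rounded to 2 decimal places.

%ΔQ = (19820 − 22950) / [(22950 + 19820)/2] = -3130/21385 = -0.146364…
%ΔP = (964 − 789) / [(789 + 964)/2] = 175/876.5 = 0.199657…
Arc Ed = %ΔQ / %ΔP = (-3130/21385) / (175/876.5) = -0.7330…

-0.73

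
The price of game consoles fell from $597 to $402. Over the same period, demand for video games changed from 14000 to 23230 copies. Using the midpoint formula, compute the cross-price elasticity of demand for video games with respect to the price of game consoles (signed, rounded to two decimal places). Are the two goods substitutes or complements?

-1.27; complements

%ΔQ_{video games} = (23230 − 14000)/avg = 9230/18615 = 0.495836…
%ΔP_{game consoles} = (402 − 597)/avg = -195/499.5 = -0.390390…
E_cross = (9230/18615) / (-195/499.5) = -1.2701…
E_cross < 0 ⇒ the goods are complements.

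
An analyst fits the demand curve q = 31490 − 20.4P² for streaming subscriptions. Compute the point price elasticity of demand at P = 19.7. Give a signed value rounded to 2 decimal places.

dq/dP = −2·20.4·P = -803.76. At P = 19.7, q = 23572.964.
Ed = (dq/dP)·(P/q) = (-803.76) × (19.7/23572.964) = -0.6717…

-0.67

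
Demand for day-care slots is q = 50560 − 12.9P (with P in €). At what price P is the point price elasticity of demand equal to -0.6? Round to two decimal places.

Ed = −12.9P/(50560 − 12.9P). Set this equal to -0.6:
12.9P = 0.6·(50560 − 12.9P) ⇒ 12.9P(1 + 0.6) = 0.6·50560
P = 0.6·50560 / (12.9·1.6) = 1469.7674…

1469.77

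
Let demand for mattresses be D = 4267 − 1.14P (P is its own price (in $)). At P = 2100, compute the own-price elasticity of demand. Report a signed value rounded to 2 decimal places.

At the given values, D = 4267 − 1.14(2100) = 1873.
∂D/∂P = −1.14.
E = (-1.14) × (2100/1873) = -1.2781…

-1.28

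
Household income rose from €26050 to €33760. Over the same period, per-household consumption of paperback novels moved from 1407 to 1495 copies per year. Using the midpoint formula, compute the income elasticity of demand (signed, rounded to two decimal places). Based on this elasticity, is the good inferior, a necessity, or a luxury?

0.24; necessity

%ΔQ = (1495 − 1407)/[( 1407 + 1495)/2] = 88/1451 = 0.060647…
%ΔIncome = (33760 − 26050)/[( 26050 + 33760)/2] = 7710/29905 = 0.257816…
E_income = (88/1451) / (7710/29905) = 0.2352…
0 < E_income < 1 ⇒ normal good, necessity.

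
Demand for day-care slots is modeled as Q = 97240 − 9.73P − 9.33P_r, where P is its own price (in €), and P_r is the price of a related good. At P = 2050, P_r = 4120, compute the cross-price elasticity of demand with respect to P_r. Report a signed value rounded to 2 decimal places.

At the given values, Q = 97240 − 9.73(2050) − 9.33(4120) = 38853.9.
∂Q/∂P_r = -9.33.
E = (-9.33) × (4120/38853.9) = -0.9893…

-0.99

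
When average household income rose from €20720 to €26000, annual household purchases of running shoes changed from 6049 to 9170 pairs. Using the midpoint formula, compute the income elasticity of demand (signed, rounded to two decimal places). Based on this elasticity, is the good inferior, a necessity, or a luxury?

1.81; luxury

%ΔQ = (9170 − 6049)/[( 6049 + 9170)/2] = 3121/7609.5 = 0.410145…
%ΔIncome = (26000 − 20720)/[( 20720 + 26000)/2] = 5280/23360 = 0.226027…
E_income = (3121/7609.5) / (5280/23360) = 1.8145…
E_income > 1 ⇒ normal good, luxury.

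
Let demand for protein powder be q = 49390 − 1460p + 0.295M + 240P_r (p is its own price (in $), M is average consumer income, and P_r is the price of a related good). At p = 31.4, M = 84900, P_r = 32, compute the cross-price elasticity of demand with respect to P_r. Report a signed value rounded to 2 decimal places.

0.21

At the given values, q = 49390 − 1460(31.4) + 0.295(84900) + 240(32) = 36271.5.
∂q/∂P_r = 240.
E = (240) × (32/36271.5) = 0.2117…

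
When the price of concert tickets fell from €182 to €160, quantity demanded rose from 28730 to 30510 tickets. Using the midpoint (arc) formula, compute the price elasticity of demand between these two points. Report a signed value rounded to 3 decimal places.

-0.467

%ΔQ = (30510 − 28730) / [(28730 + 30510)/2] = 1780/29620 = 0.060094…
%ΔP = (160 − 182) / [(182 + 160)/2] = -22/171 = -0.128654…
Arc Ed = %ΔQ / %ΔP = (1780/29620) / (-22/171) = -0.46709…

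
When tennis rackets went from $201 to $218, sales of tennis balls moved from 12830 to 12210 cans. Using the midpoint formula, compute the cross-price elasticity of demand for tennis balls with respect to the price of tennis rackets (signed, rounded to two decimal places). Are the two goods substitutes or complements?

%ΔQ_{tennis balls} = (12210 − 12830)/avg = -620/12520 = -0.049520…
%ΔP_{tennis rackets} = (218 − 201)/avg = 17/209.5 = 0.081145…
E_cross = (-620/12520) / (17/209.5) = -0.6102…
E_cross < 0 ⇒ the goods are complements.

-0.61; complements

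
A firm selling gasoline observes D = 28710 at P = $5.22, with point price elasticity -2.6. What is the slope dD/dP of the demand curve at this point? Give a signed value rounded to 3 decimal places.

Ed = (dD/dP)·(P/D) ⇒ dD/dP = Ed·D/P = (-2.6)·28710/5.22 = -14300

-14300.000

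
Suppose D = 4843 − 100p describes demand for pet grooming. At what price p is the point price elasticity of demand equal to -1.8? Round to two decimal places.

31.13

Ed = −100p/(4843 − 100p). Set this equal to -1.8:
100p = 1.8·(4843 − 100p) ⇒ 100p(1 + 1.8) = 1.8·4843
p = 1.8·4843 / (100·2.8) = 31.1335…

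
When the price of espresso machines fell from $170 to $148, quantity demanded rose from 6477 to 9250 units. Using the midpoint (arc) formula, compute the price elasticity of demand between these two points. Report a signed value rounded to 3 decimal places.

-2.549

%ΔQ = (9250 − 6477) / [(6477 + 9250)/2] = 2773/7863.5 = 0.352641…
%ΔP = (148 − 170) / [(170 + 148)/2] = -22/159 = -0.138364…
Arc Ed = %ΔQ / %ΔP = (2773/7863.5) / (-22/159) = -2.54863…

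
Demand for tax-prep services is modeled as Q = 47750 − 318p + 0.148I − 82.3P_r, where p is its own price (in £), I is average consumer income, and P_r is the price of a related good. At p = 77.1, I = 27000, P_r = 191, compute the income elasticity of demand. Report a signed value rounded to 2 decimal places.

At the given values, Q = 47750 − 318(77.1) + 0.148(27000) − 82.3(191) = 11508.9.
∂Q/∂I = 0.148.
E = (0.148) × (27000/11508.9) = 0.3472…

0.35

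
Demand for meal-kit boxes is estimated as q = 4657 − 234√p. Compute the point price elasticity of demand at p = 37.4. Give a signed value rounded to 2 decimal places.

-0.22

dq/dp = −234/(2√p) = -19.1315. At p = 37.4, q = 3225.96.
Ed = (dq/dp)·(p/q) = (-19.1315) × (37.4/3225.96) = -0.2218…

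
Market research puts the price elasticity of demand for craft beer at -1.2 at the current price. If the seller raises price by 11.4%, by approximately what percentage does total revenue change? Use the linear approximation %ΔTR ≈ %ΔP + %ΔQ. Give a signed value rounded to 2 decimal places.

%ΔQ ≈ Ed × %ΔP = (-1.2) × (+11.4%) = -13.6800%
%ΔTR ≈ %ΔP + %ΔQ = (+11.4%) + (-13.6800%) = -2.2800%

-2.28%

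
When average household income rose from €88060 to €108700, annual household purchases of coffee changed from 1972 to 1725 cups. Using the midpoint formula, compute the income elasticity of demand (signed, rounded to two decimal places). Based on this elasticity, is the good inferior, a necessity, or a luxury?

%ΔQ = (1725 − 1972)/[( 1972 + 1725)/2] = -247/1848.5 = -0.133621…
%ΔIncome = (108700 − 88060)/[( 88060 + 108700)/2] = 20640/98380 = 0.209798…
E_income = (-247/1848.5) / (20640/98380) = -0.6369…
E_income < 0 ⇒ inferior good.

-0.64; inferior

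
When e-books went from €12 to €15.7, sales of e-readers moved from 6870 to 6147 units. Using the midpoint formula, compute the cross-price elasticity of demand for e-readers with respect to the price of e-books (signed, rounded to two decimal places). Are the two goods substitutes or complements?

%ΔQ_{e-readers} = (6147 − 6870)/avg = -723/6508.5 = -0.111085…
%ΔP_{e-books} = (15.7 − 12)/avg = 3.7/13.85 = 0.267148…
E_cross = (-723/6508.5) / (3.7/13.85) = -0.4158…
E_cross < 0 ⇒ the goods are complements.

-0.42; complements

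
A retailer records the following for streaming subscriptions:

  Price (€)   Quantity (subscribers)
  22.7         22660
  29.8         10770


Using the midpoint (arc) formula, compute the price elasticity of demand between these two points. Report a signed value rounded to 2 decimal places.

%ΔQ = (10770 − 22660) / [(22660 + 10770)/2] = -11890/16715 = -0.711337…
%ΔP = (29.8 − 22.7) / [(22.7 + 29.8)/2] = 7.1/26.25 = 0.270476…
Arc Ed = %ΔQ / %ΔP = (-11890/16715) / (7.1/26.25) = -2.6299…

-2.63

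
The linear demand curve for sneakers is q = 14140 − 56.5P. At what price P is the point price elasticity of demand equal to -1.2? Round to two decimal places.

136.51

Ed = −56.5P/(14140 − 56.5P). Set this equal to -1.2:
56.5P = 1.2·(14140 − 56.5P) ⇒ 56.5P(1 + 1.2) = 1.2·14140
P = 1.2·14140 / (56.5·2.2) = 136.5084…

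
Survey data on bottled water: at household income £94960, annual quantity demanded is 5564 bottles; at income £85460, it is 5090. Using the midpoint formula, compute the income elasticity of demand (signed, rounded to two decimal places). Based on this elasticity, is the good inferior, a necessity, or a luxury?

0.84; necessity

%ΔQ = (5090 − 5564)/[( 5564 + 5090)/2] = -474/5327 = -0.088980…
%ΔIncome = (85460 − 94960)/[( 94960 + 85460)/2] = -9500/90210 = -0.105309…
E_income = (-474/5327) / (-9500/90210) = 0.8449…
0 < E_income < 1 ⇒ normal good, necessity.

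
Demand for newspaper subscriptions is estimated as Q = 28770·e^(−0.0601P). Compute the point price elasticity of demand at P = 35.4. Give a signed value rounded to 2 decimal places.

-2.13

dQ/dP = −0.0601·Q = -205.985. At P = 35.4, Q = 3427.37.
Ed = (dQ/dP)·(P/Q) = (-205.985) × (35.4/3427.37) = -2.1275…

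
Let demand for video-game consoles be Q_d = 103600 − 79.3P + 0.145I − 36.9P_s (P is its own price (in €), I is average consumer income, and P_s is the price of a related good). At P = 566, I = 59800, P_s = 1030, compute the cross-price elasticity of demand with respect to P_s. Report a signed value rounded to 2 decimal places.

-1.29

At the given values, Q_d = 103600 − 79.3(566) + 0.145(59800) − 36.9(1030) = 29380.2.
∂Q_d/∂P_s = -36.9.
E = (-36.9) × (1030/29380.2) = -1.2936…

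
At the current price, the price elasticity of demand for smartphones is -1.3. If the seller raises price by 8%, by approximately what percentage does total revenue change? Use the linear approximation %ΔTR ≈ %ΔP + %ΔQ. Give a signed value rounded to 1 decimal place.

%ΔQ ≈ Ed × %ΔP = (-1.3) × (+8%) = -10.4000%
%ΔTR ≈ %ΔP + %ΔQ = (+8%) + (-10.4000%) = -2.4000%

-2.4%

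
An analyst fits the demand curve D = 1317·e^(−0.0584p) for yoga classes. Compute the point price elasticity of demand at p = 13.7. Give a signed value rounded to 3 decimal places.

-0.800

dD/dp = −0.0584·D = -34.5564. At p = 13.7, D = 591.719.
Ed = (dD/dp)·(p/D) = (-34.5564) × (13.7/591.719) = -0.80008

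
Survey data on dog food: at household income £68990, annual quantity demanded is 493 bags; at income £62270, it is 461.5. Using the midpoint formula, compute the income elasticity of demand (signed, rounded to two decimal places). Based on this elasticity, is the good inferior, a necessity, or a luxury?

0.64; necessity

%ΔQ = (461.5 − 493)/[( 493 + 461.5)/2] = -31.5/477.25 = -0.066003…
%ΔIncome = (62270 − 68990)/[( 68990 + 62270)/2] = -6720/65630 = -0.102392…
E_income = (-31.5/477.25) / (-6720/65630) = 0.6446…
0 < E_income < 1 ⇒ normal good, necessity.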